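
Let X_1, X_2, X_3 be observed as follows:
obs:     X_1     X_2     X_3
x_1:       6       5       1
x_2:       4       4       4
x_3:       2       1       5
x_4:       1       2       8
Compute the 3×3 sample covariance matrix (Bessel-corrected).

Step 1 — column means:
  mean(X_1) = (6 + 4 + 2 + 1) / 4 = 13/4 = 3.25
  mean(X_2) = (5 + 4 + 1 + 2) / 4 = 12/4 = 3
  mean(X_3) = (1 + 4 + 5 + 8) / 4 = 18/4 = 4.5

Step 2 — sample covariance S[i,j] = (1/(n-1)) · Σ_k (x_{k,i} - mean_i) · (x_{k,j} - mean_j), with n-1 = 3.
  S[X_1,X_1] = ((2.75)·(2.75) + (0.75)·(0.75) + (-1.25)·(-1.25) + (-2.25)·(-2.25)) / 3 = 14.75/3 = 4.9167
  S[X_1,X_2] = ((2.75)·(2) + (0.75)·(1) + (-1.25)·(-2) + (-2.25)·(-1)) / 3 = 11/3 = 3.6667
  S[X_1,X_3] = ((2.75)·(-3.5) + (0.75)·(-0.5) + (-1.25)·(0.5) + (-2.25)·(3.5)) / 3 = -18.5/3 = -6.1667
  S[X_2,X_2] = ((2)·(2) + (1)·(1) + (-2)·(-2) + (-1)·(-1)) / 3 = 10/3 = 3.3333
  S[X_2,X_3] = ((2)·(-3.5) + (1)·(-0.5) + (-2)·(0.5) + (-1)·(3.5)) / 3 = -12/3 = -4
  S[X_3,X_3] = ((-3.5)·(-3.5) + (-0.5)·(-0.5) + (0.5)·(0.5) + (3.5)·(3.5)) / 3 = 25/3 = 8.3333

S is symmetric (S[j,i] = S[i,j]). Assembling:

S = [[4.9167, 3.6667, -6.1667],
 [3.6667, 3.3333, -4],
 [-6.1667, -4, 8.3333]]


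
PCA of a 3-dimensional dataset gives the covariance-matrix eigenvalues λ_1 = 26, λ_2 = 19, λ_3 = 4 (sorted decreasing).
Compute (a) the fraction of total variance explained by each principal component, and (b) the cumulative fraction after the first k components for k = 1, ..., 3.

Step 1 — total variance = trace(Sigma) = Σ λ_i = 26 + 19 + 4 = 49.

Step 2 — fraction explained by component i = λ_i / Σ λ:
  PC1: 26/49 = 0.5306
  PC2: 19/49 = 0.3878
  PC3: 4/49 = 0.0816

Step 3 — cumulative fraction after k components = (λ_1 + ... + λ_k) / Σ λ:
  k = 1: 26/49 = 0.5306
  k = 2: (26 + 19)/49 = 45/49 = 0.9184
  k = 3: (26 + 19 + 4)/49 = 49/49 = 1

Summary (fraction, with percent):

explained: PC1 0.5306 (53.06%), PC2 0.3878 (38.78%), PC3 0.0816 (8.16%);  cumulative: 0.5306, 0.9184, 1


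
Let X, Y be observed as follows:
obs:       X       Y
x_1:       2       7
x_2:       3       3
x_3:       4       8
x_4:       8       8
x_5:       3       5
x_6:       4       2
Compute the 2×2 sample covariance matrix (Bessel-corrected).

Step 1 — column means:
  mean(X) = (2 + 3 + 4 + 8 + 3 + 4) / 6 = 24/6 = 4
  mean(Y) = (7 + 3 + 8 + 8 + 5 + 2) / 6 = 33/6 = 5.5

Step 2 — sample covariance S[i,j] = (1/(n-1)) · Σ_k (x_{k,i} - mean_i) · (x_{k,j} - mean_j), with n-1 = 5.
  S[X,X] = ((-2)·(-2) + (-1)·(-1) + (0)·(0) + (4)·(4) + (-1)·(-1) + (0)·(0)) / 5 = 22/5 = 4.4
  S[X,Y] = ((-2)·(1.5) + (-1)·(-2.5) + (0)·(2.5) + (4)·(2.5) + (-1)·(-0.5) + (0)·(-3.5)) / 5 = 10/5 = 2
  S[Y,Y] = ((1.5)·(1.5) + (-2.5)·(-2.5) + (2.5)·(2.5) + (2.5)·(2.5) + (-0.5)·(-0.5) + (-3.5)·(-3.5)) / 5 = 33.5/5 = 6.7

S is symmetric (S[j,i] = S[i,j]). Assembling:

S = [[4.4, 2],
 [2, 6.7]]


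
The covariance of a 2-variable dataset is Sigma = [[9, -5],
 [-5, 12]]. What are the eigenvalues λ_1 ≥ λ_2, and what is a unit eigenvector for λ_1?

Step 1 — characteristic polynomial of 2×2 Sigma:
  det(Sigma - λI) = λ² - trace · λ + det = 0.
  trace = 9 + 12 = 21, det = 9·12 - (-5)² = 83.
Step 2 — discriminant:
  Δ = trace² - 4·det = 441 - 332 = 109.
Step 3 — eigenvalues:
  λ = (trace ± √Δ)/2 = (21 ± 10.4403)/2,
  λ_1 = 15.7202,  λ_2 = 5.2798.

Step 4 — unit eigenvector for λ_1: solve (Sigma - λ_1 I)v = 0. First row:
  (9 - 15.7202)·v_x + (-5)·v_y = 0, i.e. (-6.7202)·v_x + (-5)·v_y = 0,
  so v ∝ (b, λ_1 - a) = (-5, 6.7202); multiply by -1 so the first entry is positive: u = (5, -6.7202).
  ||u|| = √((5)² + (-6.7202)²) = √(70.1605) ≈ 8.3762,
  v_1 = u/||u|| ≈ (0.5969, -0.8023) (||v_1|| = 1).

λ_1 = 15.7202,  λ_2 = 5.2798;  v_1 ≈ (0.5969, -0.8023)


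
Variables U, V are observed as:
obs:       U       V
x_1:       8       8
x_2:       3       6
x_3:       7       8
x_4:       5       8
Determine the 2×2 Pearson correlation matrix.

Step 1 — column means:
  mean(U) = (8 + 3 + 7 + 5) / 4 = 23/4 = 5.75
  mean(V) = (8 + 6 + 8 + 8) / 4 = 30/4 = 7.5

Step 2 — sample variances and covariances s[i,j] = (1/(n-1)) · Σ_k (x_{k,i} - mean_i) · (x_{k,j} - mean_j), with n-1 = 3:
  s[U,U] = ((2.25)·(2.25) + (-2.75)·(-2.75) + (1.25)·(1.25) + (-0.75)·(-0.75)) / 3 = 14.75/3 = 4.9167
  s[U,V] = ((2.25)·(0.5) + (-2.75)·(-1.5) + (1.25)·(0.5) + (-0.75)·(0.5)) / 3 = 5.5/3 = 1.8333
  s[V,V] = ((0.5)·(0.5) + (-1.5)·(-1.5) + (0.5)·(0.5) + (0.5)·(0.5)) / 3 = 3/3 = 1
  Sample standard deviations s_i = √(s[i,i]):
  s(U) = √(4.9167) = 2.2174
  s(V) = √(1) = 1

Step 3 — r_{ij} = s_{ij} / (s_i · s_j):
  r[U,U] = 1 (diagonal).
  r[U,V] = 1.8333 / (2.2174 · 1) = 1.8333 / 2.2174 = 0.8268
  r[V,V] = 1 (diagonal).

R is symmetric with unit diagonal. Assembling:

R = [[1, 0.8268],
 [0.8268, 1]]


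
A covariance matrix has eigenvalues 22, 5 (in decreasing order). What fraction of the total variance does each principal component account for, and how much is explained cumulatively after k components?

Step 1 — total variance = trace(Sigma) = Σ λ_i = 22 + 5 = 27.

Step 2 — fraction explained by component i = λ_i / Σ λ:
  PC1: 22/27 = 0.8148
  PC2: 5/27 = 0.1852

Step 3 — cumulative fraction after k components = (λ_1 + ... + λ_k) / Σ λ:
  k = 1: 22/27 = 0.8148
  k = 2: (22 + 5)/27 = 27/27 = 1

Summary (fraction, with percent):

explained: PC1 0.8148 (81.48%), PC2 0.1852 (18.52%);  cumulative: 0.8148, 1


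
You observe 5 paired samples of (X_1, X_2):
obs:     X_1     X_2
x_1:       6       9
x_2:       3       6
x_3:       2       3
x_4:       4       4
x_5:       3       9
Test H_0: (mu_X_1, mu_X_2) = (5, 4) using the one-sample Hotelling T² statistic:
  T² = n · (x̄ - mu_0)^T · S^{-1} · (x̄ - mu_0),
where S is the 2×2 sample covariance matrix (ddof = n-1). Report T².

Step 1 — sample mean vector:
  mean(X_1) = (6 + 3 + 2 + 4 + 3) / 5 = 18/5 = 3.6
  mean(X_2) = (9 + 6 + 3 + 4 + 9) / 5 = 31/5 = 6.2
  x̄ = (3.6, 6.2),  deviation x̄ - mu_0 = (3.6, 6.2) - (5, 4) = (-1.4, 2.2).

Step 2 — sample covariance matrix, S[i,j] = (1/(n-1)) · Σ_k (x_{k,i} - mean_i) · (x_{k,j} - mean_j), divisor n-1 = 4:
  S[X_1,X_1] = ((2.4)·(2.4) + (-0.6)·(-0.6) + (-1.6)·(-1.6) + (0.4)·(0.4) + (-0.6)·(-0.6)) / 4 = 9.2/4 = 2.3
  S[X_1,X_2] = ((2.4)·(2.8) + (-0.6)·(-0.2) + (-1.6)·(-3.2) + (0.4)·(-2.2) + (-0.6)·(2.8)) / 4 = 9.4/4 = 2.35
  S[X_2,X_2] = ((2.8)·(2.8) + (-0.2)·(-0.2) + (-3.2)·(-3.2) + (-2.2)·(-2.2) + (2.8)·(2.8)) / 4 = 30.8/4 = 7.7
  S = [[2.3, 2.35],
 [2.35, 7.7]].

Step 3 — invert S. det(S) = 2.3·7.7 - (2.35)² = 12.1875.
  S^{-1} = (1/det) · [[d, -b], [-b, a]] = [[0.6318, -0.1928],
 [-0.1928, 0.1887]].

Step 4 — quadratic form (x̄ - mu_0)^T · S^{-1} · (x̄ - mu_0):
  S^{-1} · (x̄ - mu_0) = (-1.3087, 0.6851),
  (x̄ - mu_0)^T · [...] = (-1.4)·(-1.3087) + (2.2)·(0.6851) = 3.3395.

Step 5 — scale by n: T² = 5 · 3.3395 = 16.6974.

T² ≈ 16.6974


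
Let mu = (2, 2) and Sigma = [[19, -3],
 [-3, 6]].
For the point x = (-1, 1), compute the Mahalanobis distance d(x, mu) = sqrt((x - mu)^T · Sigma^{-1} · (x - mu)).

Step 1 — centre the observation: (x - mu) = (-3, -1).

Step 2 — invert Sigma. det(Sigma) = 19·6 - (-3)² = 105.
  Sigma^{-1} = (1/det) · [[d, -b], [-b, a]] = [[0.0571, 0.0286],
 [0.0286, 0.181]].

Step 3 — form the quadratic (x - mu)^T · Sigma^{-1} · (x - mu):
  Sigma^{-1} · (x - mu) = (-0.2, -0.2667).
  (x - mu)^T · [Sigma^{-1} · (x - mu)] = (-3)·(-0.2) + (-1)·(-0.2667) = 0.8667.

Step 4 — take square root: d = √(0.8667) ≈ 0.9309.

d(x, mu) = √(0.8667) ≈ 0.9309


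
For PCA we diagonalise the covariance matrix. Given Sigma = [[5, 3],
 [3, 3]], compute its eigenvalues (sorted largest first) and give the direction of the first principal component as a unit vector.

Step 1 — characteristic polynomial of 2×2 Sigma:
  det(Sigma - λI) = λ² - trace · λ + det = 0.
  trace = 5 + 3 = 8, det = 5·3 - (3)² = 6.
Step 2 — discriminant:
  Δ = trace² - 4·det = 64 - 24 = 40.
Step 3 — eigenvalues:
  λ = (trace ± √Δ)/2 = (8 ± 6.3246)/2,
  λ_1 = 7.1623,  λ_2 = 0.8377.

Step 4 — unit eigenvector for λ_1: solve (Sigma - λ_1 I)v = 0. First row:
  (5 - 7.1623)·v_x + (3)·v_y = 0, i.e. (-2.1623)·v_x + (3)·v_y = 0,
  so v ∝ (b, λ_1 - a) = (3, 2.1623) = u.
  ||u|| = √((3)² + (2.1623)²) = √(13.6754) ≈ 3.698,
  v_1 = u/||u|| ≈ (0.8112, 0.5847) (||v_1|| = 1).

λ_1 = 7.1623,  λ_2 = 0.8377;  v_1 ≈ (0.8112, 0.5847)


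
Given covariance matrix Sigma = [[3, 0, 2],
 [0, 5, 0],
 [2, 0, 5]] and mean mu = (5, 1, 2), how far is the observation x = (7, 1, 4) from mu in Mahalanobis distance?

Step 1 — centre the observation: (x - mu) = (2, 0, 2).

Step 2 — invert Sigma (cofactor / det for 3×3, or solve directly):
  Sigma^{-1} = [[0.4545, 0, -0.1818],
 [0, 0.2, 0],
 [-0.1818, 0, 0.2727]].

Step 3 — form the quadratic (x - mu)^T · Sigma^{-1} · (x - mu):
  Sigma^{-1} · (x - mu) = (0.5455, 0, 0.1818).
  (x - mu)^T · [Sigma^{-1} · (x - mu)] = (2)·(0.5455) + (0)·(0) + (2)·(0.1818) = 1.4545.

Step 4 — take square root: d = √(1.4545) ≈ 1.206.

d(x, mu) = √(1.4545) ≈ 1.206


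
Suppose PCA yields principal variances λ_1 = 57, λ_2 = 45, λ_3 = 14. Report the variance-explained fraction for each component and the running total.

Step 1 — total variance = trace(Sigma) = Σ λ_i = 57 + 45 + 14 = 116.

Step 2 — fraction explained by component i = λ_i / Σ λ:
  PC1: 57/116 = 0.4914
  PC2: 45/116 = 0.3879
  PC3: 14/116 = 0.1207

Step 3 — cumulative fraction after k components = (λ_1 + ... + λ_k) / Σ λ:
  k = 1: 57/116 = 0.4914
  k = 2: (57 + 45)/116 = 102/116 = 0.8793
  k = 3: (57 + 45 + 14)/116 = 116/116 = 1

Summary (fraction, with percent):

explained: PC1 0.4914 (49.14%), PC2 0.3879 (38.79%), PC3 0.1207 (12.07%);  cumulative: 0.4914, 0.8793, 1


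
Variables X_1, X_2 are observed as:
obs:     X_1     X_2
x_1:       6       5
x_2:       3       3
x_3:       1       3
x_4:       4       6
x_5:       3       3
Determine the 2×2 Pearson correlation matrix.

Step 1 — column means:
  mean(X_1) = (6 + 3 + 1 + 4 + 3) / 5 = 17/5 = 3.4
  mean(X_2) = (5 + 3 + 3 + 6 + 3) / 5 = 20/5 = 4

Step 2 — sample variances and covariances s[i,j] = (1/(n-1)) · Σ_k (x_{k,i} - mean_i) · (x_{k,j} - mean_j), with n-1 = 4:
  s[X_1,X_1] = ((2.6)·(2.6) + (-0.4)·(-0.4) + (-2.4)·(-2.4) + (0.6)·(0.6) + (-0.4)·(-0.4)) / 4 = 13.2/4 = 3.3
  s[X_1,X_2] = ((2.6)·(1) + (-0.4)·(-1) + (-2.4)·(-1) + (0.6)·(2) + (-0.4)·(-1)) / 4 = 7/4 = 1.75
  s[X_2,X_2] = ((1)·(1) + (-1)·(-1) + (-1)·(-1) + (2)·(2) + (-1)·(-1)) / 4 = 8/4 = 2
  Sample standard deviations s_i = √(s[i,i]):
  s(X_1) = √(3.3) = 1.8166
  s(X_2) = √(2) = 1.4142

Step 3 — r_{ij} = s_{ij} / (s_i · s_j):
  r[X_1,X_1] = 1 (diagonal).
  r[X_1,X_2] = 1.75 / (1.8166 · 1.4142) = 1.75 / 2.569 = 0.6812
  r[X_2,X_2] = 1 (diagonal).

R is symmetric with unit diagonal. Assembling:

R = [[1, 0.6812],
 [0.6812, 1]]


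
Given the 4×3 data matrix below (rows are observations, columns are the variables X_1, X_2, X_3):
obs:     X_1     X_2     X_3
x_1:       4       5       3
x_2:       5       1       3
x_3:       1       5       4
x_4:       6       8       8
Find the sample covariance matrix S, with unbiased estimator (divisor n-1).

Step 1 — column means:
  mean(X_1) = (4 + 5 + 1 + 6) / 4 = 16/4 = 4
  mean(X_2) = (5 + 1 + 5 + 8) / 4 = 19/4 = 4.75
  mean(X_3) = (3 + 3 + 4 + 8) / 4 = 18/4 = 4.5

Step 2 — sample covariance S[i,j] = (1/(n-1)) · Σ_k (x_{k,i} - mean_i) · (x_{k,j} - mean_j), with n-1 = 3.
  S[X_1,X_1] = ((0)·(0) + (1)·(1) + (-3)·(-3) + (2)·(2)) / 3 = 14/3 = 4.6667
  S[X_1,X_2] = ((0)·(0.25) + (1)·(-3.75) + (-3)·(0.25) + (2)·(3.25)) / 3 = 2/3 = 0.6667
  S[X_1,X_3] = ((0)·(-1.5) + (1)·(-1.5) + (-3)·(-0.5) + (2)·(3.5)) / 3 = 7/3 = 2.3333
  S[X_2,X_2] = ((0.25)·(0.25) + (-3.75)·(-3.75) + (0.25)·(0.25) + (3.25)·(3.25)) / 3 = 24.75/3 = 8.25
  S[X_2,X_3] = ((0.25)·(-1.5) + (-3.75)·(-1.5) + (0.25)·(-0.5) + (3.25)·(3.5)) / 3 = 16.5/3 = 5.5
  S[X_3,X_3] = ((-1.5)·(-1.5) + (-1.5)·(-1.5) + (-0.5)·(-0.5) + (3.5)·(3.5)) / 3 = 17/3 = 5.6667

S is symmetric (S[j,i] = S[i,j]). Assembling:

S = [[4.6667, 0.6667, 2.3333],
 [0.6667, 8.25, 5.5],
 [2.3333, 5.5, 5.6667]]


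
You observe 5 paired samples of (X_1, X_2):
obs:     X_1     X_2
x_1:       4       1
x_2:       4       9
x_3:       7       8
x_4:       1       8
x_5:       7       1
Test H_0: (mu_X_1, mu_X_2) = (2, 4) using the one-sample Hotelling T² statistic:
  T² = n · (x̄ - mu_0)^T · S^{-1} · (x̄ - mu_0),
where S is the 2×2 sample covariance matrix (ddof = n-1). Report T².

Step 1 — sample mean vector:
  mean(X_1) = (4 + 4 + 7 + 1 + 7) / 5 = 23/5 = 4.6
  mean(X_2) = (1 + 9 + 8 + 8 + 1) / 5 = 27/5 = 5.4
  x̄ = (4.6, 5.4),  deviation x̄ - mu_0 = (4.6, 5.4) - (2, 4) = (2.6, 1.4).

Step 2 — sample covariance matrix, S[i,j] = (1/(n-1)) · Σ_k (x_{k,i} - mean_i) · (x_{k,j} - mean_j), divisor n-1 = 4:
  S[X_1,X_1] = ((-0.6)·(-0.6) + (-0.6)·(-0.6) + (2.4)·(2.4) + (-3.6)·(-3.6) + (2.4)·(2.4)) / 4 = 25.2/4 = 6.3
  S[X_1,X_2] = ((-0.6)·(-4.4) + (-0.6)·(3.6) + (2.4)·(2.6) + (-3.6)·(2.6) + (2.4)·(-4.4)) / 4 = -13.2/4 = -3.3
  S[X_2,X_2] = ((-4.4)·(-4.4) + (3.6)·(3.6) + (2.6)·(2.6) + (2.6)·(2.6) + (-4.4)·(-4.4)) / 4 = 65.2/4 = 16.3
  S = [[6.3, -3.3],
 [-3.3, 16.3]].

Step 3 — invert S. det(S) = 6.3·16.3 - (-3.3)² = 91.8.
  S^{-1} = (1/det) · [[d, -b], [-b, a]] = [[0.1776, 0.0359],
 [0.0359, 0.0686]].

Step 4 — quadratic form (x̄ - mu_0)^T · S^{-1} · (x̄ - mu_0):
  S^{-1} · (x̄ - mu_0) = (0.512, 0.1895),
  (x̄ - mu_0)^T · [...] = (2.6)·(0.512) + (1.4)·(0.1895) = 1.5965.

Step 5 — scale by n: T² = 5 · 1.5965 = 7.9826.

T² ≈ 7.9826


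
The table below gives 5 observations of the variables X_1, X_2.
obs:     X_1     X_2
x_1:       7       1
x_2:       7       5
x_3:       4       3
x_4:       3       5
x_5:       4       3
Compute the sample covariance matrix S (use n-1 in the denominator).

Step 1 — column means:
  mean(X_1) = (7 + 7 + 4 + 3 + 4) / 5 = 25/5 = 5
  mean(X_2) = (1 + 5 + 3 + 5 + 3) / 5 = 17/5 = 3.4

Step 2 — sample covariance S[i,j] = (1/(n-1)) · Σ_k (x_{k,i} - mean_i) · (x_{k,j} - mean_j), with n-1 = 4.
  S[X_1,X_1] = ((2)·(2) + (2)·(2) + (-1)·(-1) + (-2)·(-2) + (-1)·(-1)) / 4 = 14/4 = 3.5
  S[X_1,X_2] = ((2)·(-2.4) + (2)·(1.6) + (-1)·(-0.4) + (-2)·(1.6) + (-1)·(-0.4)) / 4 = -4/4 = -1
  S[X_2,X_2] = ((-2.4)·(-2.4) + (1.6)·(1.6) + (-0.4)·(-0.4) + (1.6)·(1.6) + (-0.4)·(-0.4)) / 4 = 11.2/4 = 2.8

S is symmetric (S[j,i] = S[i,j]). Assembling:

S = [[3.5, -1],
 [-1, 2.8]]


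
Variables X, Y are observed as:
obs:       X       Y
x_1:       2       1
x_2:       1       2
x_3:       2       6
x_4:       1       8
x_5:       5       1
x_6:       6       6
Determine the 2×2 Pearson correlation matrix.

Step 1 — column means:
  mean(X) = (2 + 1 + 2 + 1 + 5 + 6) / 6 = 17/6 = 2.8333
  mean(Y) = (1 + 2 + 6 + 8 + 1 + 6) / 6 = 24/6 = 4

Step 2 — sample variances and covariances s[i,j] = (1/(n-1)) · Σ_k (x_{k,i} - mean_i) · (x_{k,j} - mean_j), with n-1 = 5:
  s[X,X] = ((-0.8333)·(-0.8333) + (-1.8333)·(-1.8333) + (-0.8333)·(-0.8333) + (-1.8333)·(-1.8333) + (2.1667)·(2.1667) + (3.1667)·(3.1667)) / 5 = 22.8333/5 = 4.5667
  s[X,Y] = ((-0.8333)·(-3) + (-1.8333)·(-2) + (-0.8333)·(2) + (-1.8333)·(4) + (2.1667)·(-3) + (3.1667)·(2)) / 5 = -3/5 = -0.6
  s[Y,Y] = ((-3)·(-3) + (-2)·(-2) + (2)·(2) + (4)·(4) + (-3)·(-3) + (2)·(2)) / 5 = 46/5 = 9.2
  Sample standard deviations s_i = √(s[i,i]):
  s(X) = √(4.5667) = 2.137
  s(Y) = √(9.2) = 3.0332

Step 3 — r_{ij} = s_{ij} / (s_i · s_j):
  r[X,X] = 1 (diagonal).
  r[X,Y] = -0.6 / (2.137 · 3.0332) = -0.6 / 6.4818 = -0.0926
  r[Y,Y] = 1 (diagonal).

R is symmetric with unit diagonal. Assembling:

R = [[1, -0.0926],
 [-0.0926, 1]]


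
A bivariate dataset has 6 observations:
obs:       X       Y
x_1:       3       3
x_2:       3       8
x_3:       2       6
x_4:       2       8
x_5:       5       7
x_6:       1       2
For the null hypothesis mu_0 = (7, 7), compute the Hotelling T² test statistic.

Step 1 — sample mean vector:
  mean(X) = (3 + 3 + 2 + 2 + 5 + 1) / 6 = 16/6 = 2.6667
  mean(Y) = (3 + 8 + 6 + 8 + 7 + 2) / 6 = 34/6 = 5.6667
  x̄ = (2.6667, 5.6667),  deviation x̄ - mu_0 = (2.6667, 5.6667) - (7, 7) = (-4.3333, -1.3333).

Step 2 — sample covariance matrix, S[i,j] = (1/(n-1)) · Σ_k (x_{k,i} - mean_i) · (x_{k,j} - mean_j), divisor n-1 = 5:
  S[X,X] = ((0.3333)·(0.3333) + (0.3333)·(0.3333) + (-0.6667)·(-0.6667) + (-0.6667)·(-0.6667) + (2.3333)·(2.3333) + (-1.6667)·(-1.6667)) / 5 = 9.3333/5 = 1.8667
  S[X,Y] = ((0.3333)·(-2.6667) + (0.3333)·(2.3333) + (-0.6667)·(0.3333) + (-0.6667)·(2.3333) + (2.3333)·(1.3333) + (-1.6667)·(-3.6667)) / 5 = 7.3333/5 = 1.4667
  S[Y,Y] = ((-2.6667)·(-2.6667) + (2.3333)·(2.3333) + (0.3333)·(0.3333) + (2.3333)·(2.3333) + (1.3333)·(1.3333) + (-3.6667)·(-3.6667)) / 5 = 33.3333/5 = 6.6667
  S = [[1.8667, 1.4667],
 [1.4667, 6.6667]].

Step 3 — invert S. det(S) = 1.8667·6.6667 - (1.4667)² = 10.2933.
  S^{-1} = (1/det) · [[d, -b], [-b, a]] = [[0.6477, -0.1425],
 [-0.1425, 0.1813]].

Step 4 — quadratic form (x̄ - mu_0)^T · S^{-1} · (x̄ - mu_0):
  S^{-1} · (x̄ - mu_0) = (-2.6166, 0.3756),
  (x̄ - mu_0)^T · [...] = (-4.3333)·(-2.6166) + (-1.3333)·(0.3756) = 10.8377.

Step 5 — scale by n: T² = 6 · 10.8377 = 65.0259.

T² ≈ 65.0259


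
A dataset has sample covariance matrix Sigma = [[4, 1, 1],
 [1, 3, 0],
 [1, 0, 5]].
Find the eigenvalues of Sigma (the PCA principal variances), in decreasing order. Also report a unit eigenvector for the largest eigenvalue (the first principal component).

Step 1 — characteristic polynomial p(λ) = det(λI - Sigma) = λ³ - tr·λ² + c_1·λ - det, where tr = trace, c_1 = sum of the principal 2×2 minors, det = det(Sigma):
  tr = 4 + 3 + 5 = 12,
  c_1 = (4·3 - (1)²) + (4·5 - (1)²) + (3·5 - (0)²) = 11 + 19 + 15 = 45,
  det = 4·(3·5 - (0)²) - (1)·((1)·5 - (0)·(1)) + (1)·((1)·(0) - 3·(1)) = 4·(15) - (1)·(5) + (1)·(-3) = 52.
  So p(λ) = λ³ - 12λ² + 45λ - 52.
Step 2 — look for an integer root (rational root theorem: any rational root is an integer divisor of 52). Testing λ = 4:
  p(4) = 64 - 192 + 180 - 52 = 0  ✓
  Dividing out (λ - 4): p(λ) = (λ - 4)(λ² - 8λ + 13).
Step 3 — remaining eigenvalues from the quadratic λ² - 8λ + 13 = 0:
  Δ = 8² - 4·13 = 64 - 52 = 12,  λ = (8 ± √12)/2 = (8 ± 3.4641)/2 ≈ 5.7321 or 2.2679.
  Sorted: λ_1 = 5.7321,  λ_2 = 4,  λ_3 = 2.2679  (check: sum = 12 = tr ✓).

Step 4 — unit eigenvector for λ_1 ≈ 5.7321: v spans the null space of (Sigma - λ_1 I), whose rows are
  r_1 = (-1.7321, 1, 1),  r_2 = (1, -2.7321, 0),  r_3 = (1, 0, -0.7321).
  v is orthogonal to every row, so take v ∝ r_1 × r_2 = ((1)·(0) - (1)·(-2.7321), (1)·(1) - (-1.7321)·(0), (-1.7321)·(-2.7321) - (1)·(1)) ≈ (2.7321, 1, 3.7321).
  Let u = (2.7321, 1, 3.7321).
  ||u|| = √((2.7321)² + (1)² + (3.7321)²) = √(22.3923) ≈ 4.7321,  v_1 = u/||u|| ≈ (0.5774, 0.2113, 0.7887) (||v_1|| = 1).

λ_1 = 5.7321,  λ_2 = 4,  λ_3 = 2.2679;  v_1 ≈ (0.5774, 0.2113, 0.7887)


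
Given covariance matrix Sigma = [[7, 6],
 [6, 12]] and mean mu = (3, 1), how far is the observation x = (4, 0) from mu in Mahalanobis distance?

Step 1 — centre the observation: (x - mu) = (1, -1).

Step 2 — invert Sigma. det(Sigma) = 7·12 - (6)² = 48.
  Sigma^{-1} = (1/det) · [[d, -b], [-b, a]] = [[0.25, -0.125],
 [-0.125, 0.1458]].

Step 3 — form the quadratic (x - mu)^T · Sigma^{-1} · (x - mu):
  Sigma^{-1} · (x - mu) = (0.375, -0.2708).
  (x - mu)^T · [Sigma^{-1} · (x - mu)] = (1)·(0.375) + (-1)·(-0.2708) = 0.6458.

Step 4 — take square root: d = √(0.6458) ≈ 0.8036.

d(x, mu) = √(0.6458) ≈ 0.8036


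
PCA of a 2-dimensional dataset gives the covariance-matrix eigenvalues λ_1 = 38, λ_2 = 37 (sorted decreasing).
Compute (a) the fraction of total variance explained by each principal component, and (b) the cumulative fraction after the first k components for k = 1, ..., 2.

Step 1 — total variance = trace(Sigma) = Σ λ_i = 38 + 37 = 75.

Step 2 — fraction explained by component i = λ_i / Σ λ:
  PC1: 38/75 = 0.5067
  PC2: 37/75 = 0.4933

Step 3 — cumulative fraction after k components = (λ_1 + ... + λ_k) / Σ λ:
  k = 1: 38/75 = 0.5067
  k = 2: (38 + 37)/75 = 75/75 = 1

Summary (fraction, with percent):

explained: PC1 0.5067 (50.67%), PC2 0.4933 (49.33%);  cumulative: 0.5067, 1


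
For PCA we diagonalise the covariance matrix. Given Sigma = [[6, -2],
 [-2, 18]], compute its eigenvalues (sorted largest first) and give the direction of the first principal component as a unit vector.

Step 1 — characteristic polynomial of 2×2 Sigma:
  det(Sigma - λI) = λ² - trace · λ + det = 0.
  trace = 6 + 18 = 24, det = 6·18 - (-2)² = 104.
Step 2 — discriminant:
  Δ = trace² - 4·det = 576 - 416 = 160.
Step 3 — eigenvalues:
  λ = (trace ± √Δ)/2 = (24 ± 12.6491)/2,
  λ_1 = 18.3246,  λ_2 = 5.6754.

Step 4 — unit eigenvector for λ_1: solve (Sigma - λ_1 I)v = 0. First row:
  (6 - 18.3246)·v_x + (-2)·v_y = 0, i.e. (-12.3246)·v_x + (-2)·v_y = 0,
  so v ∝ (b, λ_1 - a) = (-2, 12.3246); multiply by -1 so the first entry is positive: u = (2, -12.3246).
  ||u|| = √((2)² + (-12.3246)²) = √(155.8947) ≈ 12.4858,
  v_1 = u/||u|| ≈ (0.1602, -0.9871) (||v_1|| = 1).

λ_1 = 18.3246,  λ_2 = 5.6754;  v_1 ≈ (0.1602, -0.9871)


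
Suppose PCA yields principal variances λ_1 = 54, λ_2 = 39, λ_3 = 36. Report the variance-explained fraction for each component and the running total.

Step 1 — total variance = trace(Sigma) = Σ λ_i = 54 + 39 + 36 = 129.

Step 2 — fraction explained by component i = λ_i / Σ λ:
  PC1: 54/129 = 0.4186
  PC2: 39/129 = 0.3023
  PC3: 36/129 = 0.2791

Step 3 — cumulative fraction after k components = (λ_1 + ... + λ_k) / Σ λ:
  k = 1: 54/129 = 0.4186
  k = 2: (54 + 39)/129 = 93/129 = 0.7209
  k = 3: (54 + 39 + 36)/129 = 129/129 = 1

Summary (fraction, with percent):

explained: PC1 0.4186 (41.86%), PC2 0.3023 (30.23%), PC3 0.2791 (27.91%);  cumulative: 0.4186, 0.7209, 1


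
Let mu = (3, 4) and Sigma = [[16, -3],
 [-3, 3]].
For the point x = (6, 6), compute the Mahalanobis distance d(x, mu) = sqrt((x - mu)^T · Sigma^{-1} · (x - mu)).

Step 1 — centre the observation: (x - mu) = (3, 2).

Step 2 — invert Sigma. det(Sigma) = 16·3 - (-3)² = 39.
  Sigma^{-1} = (1/det) · [[d, -b], [-b, a]] = [[0.0769, 0.0769],
 [0.0769, 0.4103]].

Step 3 — form the quadratic (x - mu)^T · Sigma^{-1} · (x - mu):
  Sigma^{-1} · (x - mu) = (0.3846, 1.0513).
  (x - mu)^T · [Sigma^{-1} · (x - mu)] = (3)·(0.3846) + (2)·(1.0513) = 3.2564.

Step 4 — take square root: d = √(3.2564) ≈ 1.8046.

d(x, mu) = √(3.2564) ≈ 1.8046


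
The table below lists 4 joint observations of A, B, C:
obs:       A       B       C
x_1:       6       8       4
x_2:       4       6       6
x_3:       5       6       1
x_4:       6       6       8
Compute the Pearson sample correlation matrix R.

Step 1 — column means:
  mean(A) = (6 + 4 + 5 + 6) / 4 = 21/4 = 5.25
  mean(B) = (8 + 6 + 6 + 6) / 4 = 26/4 = 6.5
  mean(C) = (4 + 6 + 1 + 8) / 4 = 19/4 = 4.75

Step 2 — sample variances and covariances s[i,j] = (1/(n-1)) · Σ_k (x_{k,i} - mean_i) · (x_{k,j} - mean_j), with n-1 = 3:
  s[A,A] = ((0.75)·(0.75) + (-1.25)·(-1.25) + (-0.25)·(-0.25) + (0.75)·(0.75)) / 3 = 2.75/3 = 0.9167
  s[A,B] = ((0.75)·(1.5) + (-1.25)·(-0.5) + (-0.25)·(-0.5) + (0.75)·(-0.5)) / 3 = 1.5/3 = 0.5
  s[A,C] = ((0.75)·(-0.75) + (-1.25)·(1.25) + (-0.25)·(-3.75) + (0.75)·(3.25)) / 3 = 1.25/3 = 0.4167
  s[B,B] = ((1.5)·(1.5) + (-0.5)·(-0.5) + (-0.5)·(-0.5) + (-0.5)·(-0.5)) / 3 = 3/3 = 1
  s[B,C] = ((1.5)·(-0.75) + (-0.5)·(1.25) + (-0.5)·(-3.75) + (-0.5)·(3.25)) / 3 = -1.5/3 = -0.5
  s[C,C] = ((-0.75)·(-0.75) + (1.25)·(1.25) + (-3.75)·(-3.75) + (3.25)·(3.25)) / 3 = 26.75/3 = 8.9167
  Sample standard deviations s_i = √(s[i,i]):
  s(A) = √(0.9167) = 0.9574
  s(B) = √(1) = 1
  s(C) = √(8.9167) = 2.9861

Step 3 — r_{ij} = s_{ij} / (s_i · s_j):
  r[A,A] = 1 (diagonal).
  r[A,B] = 0.5 / (0.9574 · 1) = 0.5 / 0.9574 = 0.5222
  r[A,C] = 0.4167 / (0.9574 · 2.9861) = 0.4167 / 2.859 = 0.1457
  r[B,B] = 1 (diagonal).
  r[B,C] = -0.5 / (1 · 2.9861) = -0.5 / 2.9861 = -0.1674
  r[C,C] = 1 (diagonal).

R is symmetric with unit diagonal. Assembling:

R = [[1, 0.5222, 0.1457],
 [0.5222, 1, -0.1674],
 [0.1457, -0.1674, 1]]


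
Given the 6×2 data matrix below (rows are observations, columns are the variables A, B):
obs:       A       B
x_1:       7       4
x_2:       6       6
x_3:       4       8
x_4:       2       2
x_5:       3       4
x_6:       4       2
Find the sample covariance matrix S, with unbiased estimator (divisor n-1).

Step 1 — column means:
  mean(A) = (7 + 6 + 4 + 2 + 3 + 4) / 6 = 26/6 = 4.3333
  mean(B) = (4 + 6 + 8 + 2 + 4 + 2) / 6 = 26/6 = 4.3333

Step 2 — sample covariance S[i,j] = (1/(n-1)) · Σ_k (x_{k,i} - mean_i) · (x_{k,j} - mean_j), with n-1 = 5.
  S[A,A] = ((2.6667)·(2.6667) + (1.6667)·(1.6667) + (-0.3333)·(-0.3333) + (-2.3333)·(-2.3333) + (-1.3333)·(-1.3333) + (-0.3333)·(-0.3333)) / 5 = 17.3333/5 = 3.4667
  S[A,B] = ((2.6667)·(-0.3333) + (1.6667)·(1.6667) + (-0.3333)·(3.6667) + (-2.3333)·(-2.3333) + (-1.3333)·(-0.3333) + (-0.3333)·(-2.3333)) / 5 = 7.3333/5 = 1.4667
  S[B,B] = ((-0.3333)·(-0.3333) + (1.6667)·(1.6667) + (3.6667)·(3.6667) + (-2.3333)·(-2.3333) + (-0.3333)·(-0.3333) + (-2.3333)·(-2.3333)) / 5 = 27.3333/5 = 5.4667

S is symmetric (S[j,i] = S[i,j]). Assembling:

S = [[3.4667, 1.4667],
 [1.4667, 5.4667]]


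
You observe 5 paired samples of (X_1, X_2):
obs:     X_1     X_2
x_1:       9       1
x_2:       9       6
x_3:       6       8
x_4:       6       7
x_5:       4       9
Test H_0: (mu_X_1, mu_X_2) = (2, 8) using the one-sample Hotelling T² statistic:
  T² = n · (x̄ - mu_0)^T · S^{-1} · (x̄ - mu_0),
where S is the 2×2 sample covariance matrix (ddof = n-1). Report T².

Step 1 — sample mean vector:
  mean(X_1) = (9 + 9 + 6 + 6 + 4) / 5 = 34/5 = 6.8
  mean(X_2) = (1 + 6 + 8 + 7 + 9) / 5 = 31/5 = 6.2
  x̄ = (6.8, 6.2),  deviation x̄ - mu_0 = (6.8, 6.2) - (2, 8) = (4.8, -1.8).

Step 2 — sample covariance matrix, S[i,j] = (1/(n-1)) · Σ_k (x_{k,i} - mean_i) · (x_{k,j} - mean_j), divisor n-1 = 4:
  S[X_1,X_1] = ((2.2)·(2.2) + (2.2)·(2.2) + (-0.8)·(-0.8) + (-0.8)·(-0.8) + (-2.8)·(-2.8)) / 4 = 18.8/4 = 4.7
  S[X_1,X_2] = ((2.2)·(-5.2) + (2.2)·(-0.2) + (-0.8)·(1.8) + (-0.8)·(0.8) + (-2.8)·(2.8)) / 4 = -21.8/4 = -5.45
  S[X_2,X_2] = ((-5.2)·(-5.2) + (-0.2)·(-0.2) + (1.8)·(1.8) + (0.8)·(0.8) + (2.8)·(2.8)) / 4 = 38.8/4 = 9.7
  S = [[4.7, -5.45],
 [-5.45, 9.7]].

Step 3 — invert S. det(S) = 4.7·9.7 - (-5.45)² = 15.8875.
  S^{-1} = (1/det) · [[d, -b], [-b, a]] = [[0.6105, 0.343],
 [0.343, 0.2958]].

Step 4 — quadratic form (x̄ - mu_0)^T · S^{-1} · (x̄ - mu_0):
  S^{-1} · (x̄ - mu_0) = (2.3131, 1.1141),
  (x̄ - mu_0)^T · [...] = (4.8)·(2.3131) + (-1.8)·(1.1141) = 9.0977.

Step 5 — scale by n: T² = 5 · 9.0977 = 45.4886.

T² ≈ 45.4886


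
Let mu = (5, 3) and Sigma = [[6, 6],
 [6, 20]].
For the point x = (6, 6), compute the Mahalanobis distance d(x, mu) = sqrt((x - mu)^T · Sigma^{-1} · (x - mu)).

Step 1 — centre the observation: (x - mu) = (1, 3).

Step 2 — invert Sigma. det(Sigma) = 6·20 - (6)² = 84.
  Sigma^{-1} = (1/det) · [[d, -b], [-b, a]] = [[0.2381, -0.0714],
 [-0.0714, 0.0714]].

Step 3 — form the quadratic (x - mu)^T · Sigma^{-1} · (x - mu):
  Sigma^{-1} · (x - mu) = (0.0238, 0.1429).
  (x - mu)^T · [Sigma^{-1} · (x - mu)] = (1)·(0.0238) + (3)·(0.1429) = 0.4524.

Step 4 — take square root: d = √(0.4524) ≈ 0.6726.

d(x, mu) = √(0.4524) ≈ 0.6726


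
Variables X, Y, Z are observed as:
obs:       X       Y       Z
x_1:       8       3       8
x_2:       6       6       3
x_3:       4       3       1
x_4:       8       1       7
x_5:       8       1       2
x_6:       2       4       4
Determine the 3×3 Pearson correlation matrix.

Step 1 — column means:
  mean(X) = (8 + 6 + 4 + 8 + 8 + 2) / 6 = 36/6 = 6
  mean(Y) = (3 + 6 + 3 + 1 + 1 + 4) / 6 = 18/6 = 3
  mean(Z) = (8 + 3 + 1 + 7 + 2 + 4) / 6 = 25/6 = 4.1667

Step 2 — sample variances and covariances s[i,j] = (1/(n-1)) · Σ_k (x_{k,i} - mean_i) · (x_{k,j} - mean_j), with n-1 = 5:
  s[X,X] = ((2)·(2) + (0)·(0) + (-2)·(-2) + (2)·(2) + (2)·(2) + (-4)·(-4)) / 5 = 32/5 = 6.4
  s[X,Y] = ((2)·(0) + (0)·(3) + (-2)·(0) + (2)·(-2) + (2)·(-2) + (-4)·(1)) / 5 = -12/5 = -2.4
  s[X,Z] = ((2)·(3.8333) + (0)·(-1.1667) + (-2)·(-3.1667) + (2)·(2.8333) + (2)·(-2.1667) + (-4)·(-0.1667)) / 5 = 16/5 = 3.2
  s[Y,Y] = ((0)·(0) + (3)·(3) + (0)·(0) + (-2)·(-2) + (-2)·(-2) + (1)·(1)) / 5 = 18/5 = 3.6
  s[Y,Z] = ((0)·(3.8333) + (3)·(-1.1667) + (0)·(-3.1667) + (-2)·(2.8333) + (-2)·(-2.1667) + (1)·(-0.1667)) / 5 = -5/5 = -1
  s[Z,Z] = ((3.8333)·(3.8333) + (-1.1667)·(-1.1667) + (-3.1667)·(-3.1667) + (2.8333)·(2.8333) + (-2.1667)·(-2.1667) + (-0.1667)·(-0.1667)) / 5 = 38.8333/5 = 7.7667
  Sample standard deviations s_i = √(s[i,i]):
  s(X) = √(6.4) = 2.5298
  s(Y) = √(3.6) = 1.8974
  s(Z) = √(7.7667) = 2.7869

Step 3 — r_{ij} = s_{ij} / (s_i · s_j):
  r[X,X] = 1 (diagonal).
  r[X,Y] = -2.4 / (2.5298 · 1.8974) = -2.4 / 4.8 = -0.5
  r[X,Z] = 3.2 / (2.5298 · 2.7869) = 3.2 / 7.0503 = 0.4539
  r[Y,Y] = 1 (diagonal).
  r[Y,Z] = -1 / (1.8974 · 2.7869) = -1 / 5.2877 = -0.1891
  r[Z,Z] = 1 (diagonal).

R is symmetric with unit diagonal. Assembling:

R = [[1, -0.5, 0.4539],
 [-0.5, 1, -0.1891],
 [0.4539, -0.1891, 1]]


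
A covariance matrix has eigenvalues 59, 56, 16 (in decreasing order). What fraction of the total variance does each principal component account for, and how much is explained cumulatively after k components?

Step 1 — total variance = trace(Sigma) = Σ λ_i = 59 + 56 + 16 = 131.

Step 2 — fraction explained by component i = λ_i / Σ λ:
  PC1: 59/131 = 0.4504
  PC2: 56/131 = 0.4275
  PC3: 16/131 = 0.1221

Step 3 — cumulative fraction after k components = (λ_1 + ... + λ_k) / Σ λ:
  k = 1: 59/131 = 0.4504
  k = 2: (59 + 56)/131 = 115/131 = 0.8779
  k = 3: (59 + 56 + 16)/131 = 131/131 = 1

Summary (fraction, with percent):

explained: PC1 0.4504 (45.04%), PC2 0.4275 (42.75%), PC3 0.1221 (12.21%);  cumulative: 0.4504, 0.8779, 1


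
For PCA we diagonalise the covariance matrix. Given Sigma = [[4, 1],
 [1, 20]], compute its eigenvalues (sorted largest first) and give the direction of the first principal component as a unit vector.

Step 1 — characteristic polynomial of 2×2 Sigma:
  det(Sigma - λI) = λ² - trace · λ + det = 0.
  trace = 4 + 20 = 24, det = 4·20 - (1)² = 79.
Step 2 — discriminant:
  Δ = trace² - 4·det = 576 - 316 = 260.
Step 3 — eigenvalues:
  λ = (trace ± √Δ)/2 = (24 ± 16.1245)/2,
  λ_1 = 20.0623,  λ_2 = 3.9377.

Step 4 — unit eigenvector for λ_1: solve (Sigma - λ_1 I)v = 0. First row:
  (4 - 20.0623)·v_x + (1)·v_y = 0, i.e. (-16.0623)·v_x + (1)·v_y = 0,
  so v ∝ (b, λ_1 - a) = (1, 16.0623) = u.
  ||u|| = √((1)² + (16.0623)²) = √(258.9961) ≈ 16.0934,
  v_1 = u/||u|| ≈ (0.0621, 0.9981) (||v_1|| = 1).

λ_1 = 20.0623,  λ_2 = 3.9377;  v_1 ≈ (0.0621, 0.9981)


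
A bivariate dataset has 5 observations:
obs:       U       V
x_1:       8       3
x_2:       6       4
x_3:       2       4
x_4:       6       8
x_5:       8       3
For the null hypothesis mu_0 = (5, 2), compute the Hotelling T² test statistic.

Step 1 — sample mean vector:
  mean(U) = (8 + 6 + 2 + 6 + 8) / 5 = 30/5 = 6
  mean(V) = (3 + 4 + 4 + 8 + 3) / 5 = 22/5 = 4.4
  x̄ = (6, 4.4),  deviation x̄ - mu_0 = (6, 4.4) - (5, 2) = (1, 2.4).

Step 2 — sample covariance matrix, S[i,j] = (1/(n-1)) · Σ_k (x_{k,i} - mean_i) · (x_{k,j} - mean_j), divisor n-1 = 4:
  S[U,U] = ((2)·(2) + (0)·(0) + (-4)·(-4) + (0)·(0) + (2)·(2)) / 4 = 24/4 = 6
  S[U,V] = ((2)·(-1.4) + (0)·(-0.4) + (-4)·(-0.4) + (0)·(3.6) + (2)·(-1.4)) / 4 = -4/4 = -1
  S[V,V] = ((-1.4)·(-1.4) + (-0.4)·(-0.4) + (-0.4)·(-0.4) + (3.6)·(3.6) + (-1.4)·(-1.4)) / 4 = 17.2/4 = 4.3
  S = [[6, -1],
 [-1, 4.3]].

Step 3 — invert S. det(S) = 6·4.3 - (-1)² = 24.8.
  S^{-1} = (1/det) · [[d, -b], [-b, a]] = [[0.1734, 0.0403],
 [0.0403, 0.2419]].

Step 4 — quadratic form (x̄ - mu_0)^T · S^{-1} · (x̄ - mu_0):
  S^{-1} · (x̄ - mu_0) = (0.2702, 0.621),
  (x̄ - mu_0)^T · [...] = (1)·(0.2702) + (2.4)·(0.621) = 1.7605.

Step 5 — scale by n: T² = 5 · 1.7605 = 8.8024.

T² ≈ 8.8024


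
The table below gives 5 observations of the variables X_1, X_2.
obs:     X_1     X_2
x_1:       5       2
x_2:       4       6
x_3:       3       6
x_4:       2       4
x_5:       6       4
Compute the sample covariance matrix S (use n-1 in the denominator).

Step 1 — column means:
  mean(X_1) = (5 + 4 + 3 + 2 + 6) / 5 = 20/5 = 4
  mean(X_2) = (2 + 6 + 6 + 4 + 4) / 5 = 22/5 = 4.4

Step 2 — sample covariance S[i,j] = (1/(n-1)) · Σ_k (x_{k,i} - mean_i) · (x_{k,j} - mean_j), with n-1 = 4.
  S[X_1,X_1] = ((1)·(1) + (0)·(0) + (-1)·(-1) + (-2)·(-2) + (2)·(2)) / 4 = 10/4 = 2.5
  S[X_1,X_2] = ((1)·(-2.4) + (0)·(1.6) + (-1)·(1.6) + (-2)·(-0.4) + (2)·(-0.4)) / 4 = -4/4 = -1
  S[X_2,X_2] = ((-2.4)·(-2.4) + (1.6)·(1.6) + (1.6)·(1.6) + (-0.4)·(-0.4) + (-0.4)·(-0.4)) / 4 = 11.2/4 = 2.8

S is symmetric (S[j,i] = S[i,j]). Assembling:

S = [[2.5, -1],
 [-1, 2.8]]


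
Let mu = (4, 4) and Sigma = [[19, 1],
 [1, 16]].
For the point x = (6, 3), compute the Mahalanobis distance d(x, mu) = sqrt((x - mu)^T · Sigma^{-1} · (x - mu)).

Step 1 — centre the observation: (x - mu) = (2, -1).

Step 2 — invert Sigma. det(Sigma) = 19·16 - (1)² = 303.
  Sigma^{-1} = (1/det) · [[d, -b], [-b, a]] = [[0.0528, -0.0033],
 [-0.0033, 0.0627]].

Step 3 — form the quadratic (x - mu)^T · Sigma^{-1} · (x - mu):
  Sigma^{-1} · (x - mu) = (0.1089, -0.0693).
  (x - mu)^T · [Sigma^{-1} · (x - mu)] = (2)·(0.1089) + (-1)·(-0.0693) = 0.2871.

Step 4 — take square root: d = √(0.2871) ≈ 0.5358.

d(x, mu) = √(0.2871) ≈ 0.5358


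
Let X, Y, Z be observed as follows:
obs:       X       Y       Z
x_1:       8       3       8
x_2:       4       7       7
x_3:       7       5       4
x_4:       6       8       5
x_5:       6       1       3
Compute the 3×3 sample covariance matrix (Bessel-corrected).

Step 1 — column means:
  mean(X) = (8 + 4 + 7 + 6 + 6) / 5 = 31/5 = 6.2
  mean(Y) = (3 + 7 + 5 + 8 + 1) / 5 = 24/5 = 4.8
  mean(Z) = (8 + 7 + 4 + 5 + 3) / 5 = 27/5 = 5.4

Step 2 — sample covariance S[i,j] = (1/(n-1)) · Σ_k (x_{k,i} - mean_i) · (x_{k,j} - mean_j), with n-1 = 4.
  S[X,X] = ((1.8)·(1.8) + (-2.2)·(-2.2) + (0.8)·(0.8) + (-0.2)·(-0.2) + (-0.2)·(-0.2)) / 4 = 8.8/4 = 2.2
  S[X,Y] = ((1.8)·(-1.8) + (-2.2)·(2.2) + (0.8)·(0.2) + (-0.2)·(3.2) + (-0.2)·(-3.8)) / 4 = -7.8/4 = -1.95
  S[X,Z] = ((1.8)·(2.6) + (-2.2)·(1.6) + (0.8)·(-1.4) + (-0.2)·(-0.4) + (-0.2)·(-2.4)) / 4 = 0.6/4 = 0.15
  S[Y,Y] = ((-1.8)·(-1.8) + (2.2)·(2.2) + (0.2)·(0.2) + (3.2)·(3.2) + (-3.8)·(-3.8)) / 4 = 32.8/4 = 8.2
  S[Y,Z] = ((-1.8)·(2.6) + (2.2)·(1.6) + (0.2)·(-1.4) + (3.2)·(-0.4) + (-3.8)·(-2.4)) / 4 = 6.4/4 = 1.6
  S[Z,Z] = ((2.6)·(2.6) + (1.6)·(1.6) + (-1.4)·(-1.4) + (-0.4)·(-0.4) + (-2.4)·(-2.4)) / 4 = 17.2/4 = 4.3

S is symmetric (S[j,i] = S[i,j]). Assembling:

S = [[2.2, -1.95, 0.15],
 [-1.95, 8.2, 1.6],
 [0.15, 1.6, 4.3]]


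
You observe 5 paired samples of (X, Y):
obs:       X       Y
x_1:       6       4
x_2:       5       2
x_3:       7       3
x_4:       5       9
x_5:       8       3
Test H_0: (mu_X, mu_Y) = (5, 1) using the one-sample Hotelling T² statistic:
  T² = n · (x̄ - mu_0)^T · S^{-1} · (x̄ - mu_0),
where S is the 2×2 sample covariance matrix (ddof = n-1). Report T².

Step 1 — sample mean vector:
  mean(X) = (6 + 5 + 7 + 5 + 8) / 5 = 31/5 = 6.2
  mean(Y) = (4 + 2 + 3 + 9 + 3) / 5 = 21/5 = 4.2
  x̄ = (6.2, 4.2),  deviation x̄ - mu_0 = (6.2, 4.2) - (5, 1) = (1.2, 3.2).

Step 2 — sample covariance matrix, S[i,j] = (1/(n-1)) · Σ_k (x_{k,i} - mean_i) · (x_{k,j} - mean_j), divisor n-1 = 4:
  S[X,X] = ((-0.2)·(-0.2) + (-1.2)·(-1.2) + (0.8)·(0.8) + (-1.2)·(-1.2) + (1.8)·(1.8)) / 4 = 6.8/4 = 1.7
  S[X,Y] = ((-0.2)·(-0.2) + (-1.2)·(-2.2) + (0.8)·(-1.2) + (-1.2)·(4.8) + (1.8)·(-1.2)) / 4 = -6.2/4 = -1.55
  S[Y,Y] = ((-0.2)·(-0.2) + (-2.2)·(-2.2) + (-1.2)·(-1.2) + (4.8)·(4.8) + (-1.2)·(-1.2)) / 4 = 30.8/4 = 7.7
  S = [[1.7, -1.55],
 [-1.55, 7.7]].

Step 3 — invert S. det(S) = 1.7·7.7 - (-1.55)² = 10.6875.
  S^{-1} = (1/det) · [[d, -b], [-b, a]] = [[0.7205, 0.145],
 [0.145, 0.1591]].

Step 4 — quadratic form (x̄ - mu_0)^T · S^{-1} · (x̄ - mu_0):
  S^{-1} · (x̄ - mu_0) = (1.3287, 0.683),
  (x̄ - mu_0)^T · [...] = (1.2)·(1.3287) + (3.2)·(0.683) = 3.7801.

Step 5 — scale by n: T² = 5 · 3.7801 = 18.9006.

T² ≈ 18.9006


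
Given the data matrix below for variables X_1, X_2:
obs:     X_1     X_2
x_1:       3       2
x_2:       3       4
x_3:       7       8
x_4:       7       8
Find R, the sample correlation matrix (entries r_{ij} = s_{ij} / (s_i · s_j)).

Step 1 — column means:
  mean(X_1) = (3 + 3 + 7 + 7) / 4 = 20/4 = 5
  mean(X_2) = (2 + 4 + 8 + 8) / 4 = 22/4 = 5.5

Step 2 — sample variances and covariances s[i,j] = (1/(n-1)) · Σ_k (x_{k,i} - mean_i) · (x_{k,j} - mean_j), with n-1 = 3:
  s[X_1,X_1] = ((-2)·(-2) + (-2)·(-2) + (2)·(2) + (2)·(2)) / 3 = 16/3 = 5.3333
  s[X_1,X_2] = ((-2)·(-3.5) + (-2)·(-1.5) + (2)·(2.5) + (2)·(2.5)) / 3 = 20/3 = 6.6667
  s[X_2,X_2] = ((-3.5)·(-3.5) + (-1.5)·(-1.5) + (2.5)·(2.5) + (2.5)·(2.5)) / 3 = 27/3 = 9
  Sample standard deviations s_i = √(s[i,i]):
  s(X_1) = √(5.3333) = 2.3094
  s(X_2) = √(9) = 3

Step 3 — r_{ij} = s_{ij} / (s_i · s_j):
  r[X_1,X_1] = 1 (diagonal).
  r[X_1,X_2] = 6.6667 / (2.3094 · 3) = 6.6667 / 6.9282 = 0.9623
  r[X_2,X_2] = 1 (diagonal).

R is symmetric with unit diagonal. Assembling:

R = [[1, 0.9623],
 [0.9623, 1]]


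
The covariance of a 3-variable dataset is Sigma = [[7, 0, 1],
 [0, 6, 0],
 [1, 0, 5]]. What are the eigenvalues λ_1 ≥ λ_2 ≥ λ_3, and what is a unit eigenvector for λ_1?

Step 1 — characteristic polynomial p(λ) = det(λI - Sigma) = λ³ - tr·λ² + c_1·λ - det, where tr = trace, c_1 = sum of the principal 2×2 minors, det = det(Sigma):
  tr = 7 + 6 + 5 = 18,
  c_1 = (7·6 - (0)²) + (7·5 - (1)²) + (6·5 - (0)²) = 42 + 34 + 30 = 106,
  det = 7·(6·5 - (0)²) - (0)·((0)·5 - (0)·(1)) + (1)·((0)·(0) - 6·(1)) = 7·(30) - (0)·(0) + (1)·(-6) = 204.
  So p(λ) = λ³ - 18λ² + 106λ - 204.
Step 2 — look for an integer root (rational root theorem: any rational root is an integer divisor of 204). Testing λ = 6:
  p(6) = 216 - 648 + 636 - 204 = 0  ✓
  Dividing out (λ - 6): p(λ) = (λ - 6)(λ² - 12λ + 34).
Step 3 — remaining eigenvalues from the quadratic λ² - 12λ + 34 = 0:
  Δ = 12² - 4·34 = 144 - 136 = 8,  λ = (12 ± √8)/2 = (12 ± 2.8284)/2 ≈ 7.4142 or 4.5858.
  Sorted: λ_1 = 7.4142,  λ_2 = 6,  λ_3 = 4.5858  (check: sum = 18 = tr ✓).

Step 4 — unit eigenvector for λ_1 ≈ 7.4142: v spans the null space of (Sigma - λ_1 I), whose rows are
  r_1 = (-0.4142, 0, 1),  r_2 = (0, -1.4142, 0),  r_3 = (1, 0, -2.4142).
  v is orthogonal to every row, so take v ∝ r_1 × r_2 = ((0)·(0) - (1)·(-1.4142), (1)·(0) - (-0.4142)·(0), (-0.4142)·(-1.4142) - (0)·(0)) ≈ (1.4142, 0, 0.5858).
  Let u = (1.4142, 0, 0.5858).
  ||u|| = √((1.4142)² + (0)² + (0.5858)²) = √(2.3431) ≈ 1.5307,  v_1 = u/||u|| ≈ (0.9239, 0, 0.3827) (||v_1|| = 1).

λ_1 = 7.4142,  λ_2 = 6,  λ_3 = 4.5858;  v_1 ≈ (0.9239, 0, 0.3827)


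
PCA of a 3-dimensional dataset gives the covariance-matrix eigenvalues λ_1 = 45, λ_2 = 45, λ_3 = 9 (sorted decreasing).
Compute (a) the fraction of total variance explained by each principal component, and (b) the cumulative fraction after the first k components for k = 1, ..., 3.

Step 1 — total variance = trace(Sigma) = Σ λ_i = 45 + 45 + 9 = 99.

Step 2 — fraction explained by component i = λ_i / Σ λ:
  PC1: 45/99 = 0.4545
  PC2: 45/99 = 0.4545
  PC3: 9/99 = 0.0909

Step 3 — cumulative fraction after k components = (λ_1 + ... + λ_k) / Σ λ:
  k = 1: 45/99 = 0.4545
  k = 2: (45 + 45)/99 = 90/99 = 0.9091
  k = 3: (45 + 45 + 9)/99 = 99/99 = 1

Summary (fraction, with percent):

explained: PC1 0.4545 (45.45%), PC2 0.4545 (45.45%), PC3 0.0909 (9.09%);  cumulative: 0.4545, 0.9091, 1
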